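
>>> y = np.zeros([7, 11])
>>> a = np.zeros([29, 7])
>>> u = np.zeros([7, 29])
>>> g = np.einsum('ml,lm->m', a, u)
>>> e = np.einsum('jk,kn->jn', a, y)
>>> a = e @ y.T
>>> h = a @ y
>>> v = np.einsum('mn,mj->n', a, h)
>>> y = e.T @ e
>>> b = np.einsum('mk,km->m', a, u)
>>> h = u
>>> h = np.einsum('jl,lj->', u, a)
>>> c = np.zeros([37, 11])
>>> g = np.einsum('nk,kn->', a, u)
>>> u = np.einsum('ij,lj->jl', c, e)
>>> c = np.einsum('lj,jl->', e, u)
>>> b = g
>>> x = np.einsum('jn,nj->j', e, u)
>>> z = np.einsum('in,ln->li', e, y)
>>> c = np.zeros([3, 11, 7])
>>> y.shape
(11, 11)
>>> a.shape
(29, 7)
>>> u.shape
(11, 29)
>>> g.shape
()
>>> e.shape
(29, 11)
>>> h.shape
()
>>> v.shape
(7,)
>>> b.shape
()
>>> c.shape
(3, 11, 7)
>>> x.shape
(29,)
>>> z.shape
(11, 29)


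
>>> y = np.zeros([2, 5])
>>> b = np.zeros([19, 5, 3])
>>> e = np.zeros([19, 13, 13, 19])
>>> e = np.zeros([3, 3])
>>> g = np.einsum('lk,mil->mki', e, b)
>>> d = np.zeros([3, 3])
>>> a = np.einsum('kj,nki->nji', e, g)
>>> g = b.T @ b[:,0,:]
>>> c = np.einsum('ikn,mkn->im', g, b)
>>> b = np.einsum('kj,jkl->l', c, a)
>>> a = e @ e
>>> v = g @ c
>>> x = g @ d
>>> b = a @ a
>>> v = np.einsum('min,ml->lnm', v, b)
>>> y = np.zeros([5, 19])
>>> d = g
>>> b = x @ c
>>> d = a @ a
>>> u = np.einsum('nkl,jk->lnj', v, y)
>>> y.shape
(5, 19)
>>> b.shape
(3, 5, 19)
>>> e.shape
(3, 3)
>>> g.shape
(3, 5, 3)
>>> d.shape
(3, 3)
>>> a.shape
(3, 3)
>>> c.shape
(3, 19)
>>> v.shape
(3, 19, 3)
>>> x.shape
(3, 5, 3)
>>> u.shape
(3, 3, 5)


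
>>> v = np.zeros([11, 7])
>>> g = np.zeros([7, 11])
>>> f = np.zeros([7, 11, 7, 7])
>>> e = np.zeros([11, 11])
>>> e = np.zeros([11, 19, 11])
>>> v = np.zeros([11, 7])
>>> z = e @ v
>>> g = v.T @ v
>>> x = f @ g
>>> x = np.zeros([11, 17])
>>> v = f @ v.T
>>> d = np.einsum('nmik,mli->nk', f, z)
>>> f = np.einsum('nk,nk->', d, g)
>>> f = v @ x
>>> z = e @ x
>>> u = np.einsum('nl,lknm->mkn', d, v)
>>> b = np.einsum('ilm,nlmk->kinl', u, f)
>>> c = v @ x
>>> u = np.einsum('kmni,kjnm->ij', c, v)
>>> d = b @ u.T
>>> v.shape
(7, 11, 7, 11)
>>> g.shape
(7, 7)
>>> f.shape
(7, 11, 7, 17)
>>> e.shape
(11, 19, 11)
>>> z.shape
(11, 19, 17)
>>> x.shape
(11, 17)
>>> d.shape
(17, 11, 7, 17)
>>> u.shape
(17, 11)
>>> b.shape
(17, 11, 7, 11)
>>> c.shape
(7, 11, 7, 17)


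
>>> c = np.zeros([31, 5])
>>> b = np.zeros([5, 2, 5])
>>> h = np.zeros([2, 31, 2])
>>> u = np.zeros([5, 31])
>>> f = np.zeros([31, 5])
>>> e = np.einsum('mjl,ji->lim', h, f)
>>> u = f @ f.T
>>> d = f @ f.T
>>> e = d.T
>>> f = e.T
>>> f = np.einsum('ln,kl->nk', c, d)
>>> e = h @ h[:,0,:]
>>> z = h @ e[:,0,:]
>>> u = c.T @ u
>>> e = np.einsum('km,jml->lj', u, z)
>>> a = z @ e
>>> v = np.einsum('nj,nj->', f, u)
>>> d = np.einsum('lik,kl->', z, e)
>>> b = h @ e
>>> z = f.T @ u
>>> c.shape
(31, 5)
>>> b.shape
(2, 31, 2)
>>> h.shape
(2, 31, 2)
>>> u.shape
(5, 31)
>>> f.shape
(5, 31)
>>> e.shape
(2, 2)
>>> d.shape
()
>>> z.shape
(31, 31)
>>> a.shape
(2, 31, 2)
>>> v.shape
()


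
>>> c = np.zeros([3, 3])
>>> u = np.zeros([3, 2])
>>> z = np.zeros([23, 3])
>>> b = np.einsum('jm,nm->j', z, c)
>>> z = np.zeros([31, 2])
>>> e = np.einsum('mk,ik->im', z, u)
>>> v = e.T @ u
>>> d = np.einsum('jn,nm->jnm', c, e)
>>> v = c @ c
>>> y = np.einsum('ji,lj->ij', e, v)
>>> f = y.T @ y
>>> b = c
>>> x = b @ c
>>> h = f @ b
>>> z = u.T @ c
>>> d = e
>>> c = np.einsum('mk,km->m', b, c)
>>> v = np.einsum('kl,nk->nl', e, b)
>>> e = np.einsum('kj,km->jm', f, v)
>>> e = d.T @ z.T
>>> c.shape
(3,)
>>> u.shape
(3, 2)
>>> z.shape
(2, 3)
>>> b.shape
(3, 3)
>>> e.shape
(31, 2)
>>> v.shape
(3, 31)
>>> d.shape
(3, 31)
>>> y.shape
(31, 3)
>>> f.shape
(3, 3)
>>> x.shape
(3, 3)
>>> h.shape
(3, 3)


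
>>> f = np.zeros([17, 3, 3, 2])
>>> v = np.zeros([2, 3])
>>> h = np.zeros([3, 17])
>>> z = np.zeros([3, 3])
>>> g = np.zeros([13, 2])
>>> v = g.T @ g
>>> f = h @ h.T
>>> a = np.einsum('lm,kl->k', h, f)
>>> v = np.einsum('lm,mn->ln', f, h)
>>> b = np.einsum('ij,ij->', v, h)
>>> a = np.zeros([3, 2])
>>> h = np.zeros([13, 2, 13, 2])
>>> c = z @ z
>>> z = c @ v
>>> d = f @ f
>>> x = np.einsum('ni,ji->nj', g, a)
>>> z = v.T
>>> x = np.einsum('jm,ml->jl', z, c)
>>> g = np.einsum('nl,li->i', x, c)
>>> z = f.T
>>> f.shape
(3, 3)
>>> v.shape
(3, 17)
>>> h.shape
(13, 2, 13, 2)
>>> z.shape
(3, 3)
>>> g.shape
(3,)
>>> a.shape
(3, 2)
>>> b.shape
()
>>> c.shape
(3, 3)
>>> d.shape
(3, 3)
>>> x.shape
(17, 3)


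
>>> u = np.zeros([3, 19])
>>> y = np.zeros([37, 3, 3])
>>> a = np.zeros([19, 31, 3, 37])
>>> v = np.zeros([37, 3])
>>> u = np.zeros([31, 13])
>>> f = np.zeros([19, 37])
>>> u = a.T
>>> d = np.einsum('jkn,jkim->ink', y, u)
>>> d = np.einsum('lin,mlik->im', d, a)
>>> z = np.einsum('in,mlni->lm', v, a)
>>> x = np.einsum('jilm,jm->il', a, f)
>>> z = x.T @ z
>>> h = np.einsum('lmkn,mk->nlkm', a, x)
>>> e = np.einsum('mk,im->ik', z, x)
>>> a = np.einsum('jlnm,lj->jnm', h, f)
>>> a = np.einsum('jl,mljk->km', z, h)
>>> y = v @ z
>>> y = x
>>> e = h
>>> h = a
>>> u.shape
(37, 3, 31, 19)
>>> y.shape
(31, 3)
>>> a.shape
(31, 37)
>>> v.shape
(37, 3)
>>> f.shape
(19, 37)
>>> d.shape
(3, 19)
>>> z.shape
(3, 19)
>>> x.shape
(31, 3)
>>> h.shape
(31, 37)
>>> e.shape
(37, 19, 3, 31)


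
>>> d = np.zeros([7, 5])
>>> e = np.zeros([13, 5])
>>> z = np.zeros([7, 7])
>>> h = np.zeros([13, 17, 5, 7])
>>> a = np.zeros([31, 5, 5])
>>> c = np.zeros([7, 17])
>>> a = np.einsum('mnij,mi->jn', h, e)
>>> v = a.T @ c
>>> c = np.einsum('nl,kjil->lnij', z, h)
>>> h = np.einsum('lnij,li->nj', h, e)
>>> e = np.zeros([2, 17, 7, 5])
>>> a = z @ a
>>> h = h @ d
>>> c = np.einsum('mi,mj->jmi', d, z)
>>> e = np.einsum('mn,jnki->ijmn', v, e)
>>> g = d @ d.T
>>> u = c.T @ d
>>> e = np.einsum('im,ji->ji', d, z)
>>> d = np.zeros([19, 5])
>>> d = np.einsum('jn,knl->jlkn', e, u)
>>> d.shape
(7, 5, 5, 7)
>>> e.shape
(7, 7)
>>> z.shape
(7, 7)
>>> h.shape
(17, 5)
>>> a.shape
(7, 17)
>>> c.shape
(7, 7, 5)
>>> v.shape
(17, 17)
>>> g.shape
(7, 7)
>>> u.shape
(5, 7, 5)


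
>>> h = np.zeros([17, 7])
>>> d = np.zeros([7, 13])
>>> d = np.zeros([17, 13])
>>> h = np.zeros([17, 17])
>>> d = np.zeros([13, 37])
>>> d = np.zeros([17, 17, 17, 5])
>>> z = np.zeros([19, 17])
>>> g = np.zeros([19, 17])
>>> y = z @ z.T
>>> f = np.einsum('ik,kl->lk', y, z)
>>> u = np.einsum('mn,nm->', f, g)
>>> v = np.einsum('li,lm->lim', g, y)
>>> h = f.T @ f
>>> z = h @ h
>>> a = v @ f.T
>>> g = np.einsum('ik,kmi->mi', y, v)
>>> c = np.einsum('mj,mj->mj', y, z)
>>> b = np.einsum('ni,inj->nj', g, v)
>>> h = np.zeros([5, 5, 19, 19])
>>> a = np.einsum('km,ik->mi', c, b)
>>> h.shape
(5, 5, 19, 19)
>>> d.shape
(17, 17, 17, 5)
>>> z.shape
(19, 19)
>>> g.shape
(17, 19)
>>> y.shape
(19, 19)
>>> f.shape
(17, 19)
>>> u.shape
()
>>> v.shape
(19, 17, 19)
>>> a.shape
(19, 17)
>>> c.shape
(19, 19)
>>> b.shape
(17, 19)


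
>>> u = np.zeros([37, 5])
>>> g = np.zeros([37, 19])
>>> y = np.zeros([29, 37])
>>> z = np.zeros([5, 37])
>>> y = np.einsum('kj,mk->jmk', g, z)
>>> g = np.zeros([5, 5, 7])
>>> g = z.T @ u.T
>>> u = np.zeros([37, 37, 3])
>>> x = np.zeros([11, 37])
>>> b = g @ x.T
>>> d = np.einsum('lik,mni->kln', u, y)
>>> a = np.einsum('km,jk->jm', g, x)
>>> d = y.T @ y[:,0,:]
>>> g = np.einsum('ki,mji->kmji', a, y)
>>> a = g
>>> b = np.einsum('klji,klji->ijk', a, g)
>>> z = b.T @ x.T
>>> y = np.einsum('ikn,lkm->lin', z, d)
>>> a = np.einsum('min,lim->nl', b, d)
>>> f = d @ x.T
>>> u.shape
(37, 37, 3)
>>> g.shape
(11, 19, 5, 37)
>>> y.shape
(37, 11, 11)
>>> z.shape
(11, 5, 11)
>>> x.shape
(11, 37)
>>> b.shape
(37, 5, 11)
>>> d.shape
(37, 5, 37)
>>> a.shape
(11, 37)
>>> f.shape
(37, 5, 11)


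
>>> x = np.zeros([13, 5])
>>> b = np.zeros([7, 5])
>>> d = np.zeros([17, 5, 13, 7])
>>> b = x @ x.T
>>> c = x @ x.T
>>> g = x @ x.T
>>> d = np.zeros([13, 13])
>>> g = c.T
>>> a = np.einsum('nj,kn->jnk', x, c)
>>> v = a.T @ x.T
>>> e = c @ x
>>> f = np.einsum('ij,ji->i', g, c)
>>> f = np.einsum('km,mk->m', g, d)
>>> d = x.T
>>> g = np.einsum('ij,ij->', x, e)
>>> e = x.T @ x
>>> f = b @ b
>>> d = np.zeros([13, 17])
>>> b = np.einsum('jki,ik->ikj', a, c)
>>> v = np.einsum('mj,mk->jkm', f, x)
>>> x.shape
(13, 5)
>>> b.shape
(13, 13, 5)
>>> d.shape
(13, 17)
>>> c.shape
(13, 13)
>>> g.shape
()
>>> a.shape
(5, 13, 13)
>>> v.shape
(13, 5, 13)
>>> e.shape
(5, 5)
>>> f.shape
(13, 13)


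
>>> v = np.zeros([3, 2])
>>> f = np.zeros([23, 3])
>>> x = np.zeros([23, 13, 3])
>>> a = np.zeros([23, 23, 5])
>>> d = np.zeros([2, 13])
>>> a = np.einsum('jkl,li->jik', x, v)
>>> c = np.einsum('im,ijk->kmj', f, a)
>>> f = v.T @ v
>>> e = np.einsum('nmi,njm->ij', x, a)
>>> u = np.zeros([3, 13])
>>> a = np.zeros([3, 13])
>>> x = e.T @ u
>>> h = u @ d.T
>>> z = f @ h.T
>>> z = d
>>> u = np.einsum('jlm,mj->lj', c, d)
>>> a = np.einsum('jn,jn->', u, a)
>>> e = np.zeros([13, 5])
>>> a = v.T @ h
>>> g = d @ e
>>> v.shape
(3, 2)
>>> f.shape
(2, 2)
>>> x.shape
(2, 13)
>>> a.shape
(2, 2)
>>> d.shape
(2, 13)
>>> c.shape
(13, 3, 2)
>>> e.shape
(13, 5)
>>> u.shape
(3, 13)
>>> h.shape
(3, 2)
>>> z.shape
(2, 13)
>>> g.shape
(2, 5)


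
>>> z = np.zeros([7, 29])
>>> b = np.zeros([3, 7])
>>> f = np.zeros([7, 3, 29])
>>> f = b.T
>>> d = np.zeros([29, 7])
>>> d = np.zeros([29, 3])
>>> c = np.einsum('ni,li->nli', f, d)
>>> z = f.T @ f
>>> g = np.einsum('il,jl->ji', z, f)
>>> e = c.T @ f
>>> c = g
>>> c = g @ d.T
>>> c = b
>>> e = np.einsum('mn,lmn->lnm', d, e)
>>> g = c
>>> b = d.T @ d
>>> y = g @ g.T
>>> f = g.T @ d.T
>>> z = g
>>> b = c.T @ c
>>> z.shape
(3, 7)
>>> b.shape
(7, 7)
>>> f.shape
(7, 29)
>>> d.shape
(29, 3)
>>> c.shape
(3, 7)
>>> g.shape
(3, 7)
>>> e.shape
(3, 3, 29)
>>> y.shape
(3, 3)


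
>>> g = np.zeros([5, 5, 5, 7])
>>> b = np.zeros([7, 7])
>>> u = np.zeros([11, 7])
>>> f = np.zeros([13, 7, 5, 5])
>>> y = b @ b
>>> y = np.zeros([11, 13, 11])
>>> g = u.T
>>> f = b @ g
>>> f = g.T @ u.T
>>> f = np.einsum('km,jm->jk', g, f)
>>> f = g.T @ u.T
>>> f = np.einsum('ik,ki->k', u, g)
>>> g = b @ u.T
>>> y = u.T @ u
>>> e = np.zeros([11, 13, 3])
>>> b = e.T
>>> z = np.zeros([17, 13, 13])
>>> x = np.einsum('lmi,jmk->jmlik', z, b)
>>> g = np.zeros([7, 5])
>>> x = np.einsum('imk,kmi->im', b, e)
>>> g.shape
(7, 5)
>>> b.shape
(3, 13, 11)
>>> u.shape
(11, 7)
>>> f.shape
(7,)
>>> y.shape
(7, 7)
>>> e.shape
(11, 13, 3)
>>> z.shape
(17, 13, 13)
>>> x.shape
(3, 13)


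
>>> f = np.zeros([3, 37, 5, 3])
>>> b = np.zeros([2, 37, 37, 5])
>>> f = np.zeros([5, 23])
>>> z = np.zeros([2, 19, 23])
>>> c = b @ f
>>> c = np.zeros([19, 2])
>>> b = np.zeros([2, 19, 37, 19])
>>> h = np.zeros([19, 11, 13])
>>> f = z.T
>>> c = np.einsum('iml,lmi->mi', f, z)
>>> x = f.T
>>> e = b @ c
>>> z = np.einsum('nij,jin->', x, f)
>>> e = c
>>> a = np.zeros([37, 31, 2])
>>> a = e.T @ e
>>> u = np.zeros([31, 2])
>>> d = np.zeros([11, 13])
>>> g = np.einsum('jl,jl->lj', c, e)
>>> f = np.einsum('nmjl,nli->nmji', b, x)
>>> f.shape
(2, 19, 37, 23)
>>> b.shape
(2, 19, 37, 19)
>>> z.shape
()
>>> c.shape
(19, 23)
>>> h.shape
(19, 11, 13)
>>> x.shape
(2, 19, 23)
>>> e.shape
(19, 23)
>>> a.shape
(23, 23)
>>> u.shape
(31, 2)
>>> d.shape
(11, 13)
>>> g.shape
(23, 19)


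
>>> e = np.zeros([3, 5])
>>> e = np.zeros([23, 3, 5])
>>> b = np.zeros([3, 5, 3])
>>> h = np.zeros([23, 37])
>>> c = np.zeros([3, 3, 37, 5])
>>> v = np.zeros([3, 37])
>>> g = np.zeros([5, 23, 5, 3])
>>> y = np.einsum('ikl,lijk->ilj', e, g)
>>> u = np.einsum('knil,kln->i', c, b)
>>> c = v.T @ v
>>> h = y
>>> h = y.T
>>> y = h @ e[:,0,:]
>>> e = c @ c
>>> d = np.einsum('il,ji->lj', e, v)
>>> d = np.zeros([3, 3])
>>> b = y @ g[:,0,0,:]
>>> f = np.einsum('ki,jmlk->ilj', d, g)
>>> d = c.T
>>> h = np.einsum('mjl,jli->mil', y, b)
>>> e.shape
(37, 37)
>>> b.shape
(5, 5, 3)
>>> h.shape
(5, 3, 5)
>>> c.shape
(37, 37)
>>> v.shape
(3, 37)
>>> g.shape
(5, 23, 5, 3)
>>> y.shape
(5, 5, 5)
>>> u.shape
(37,)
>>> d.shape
(37, 37)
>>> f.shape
(3, 5, 5)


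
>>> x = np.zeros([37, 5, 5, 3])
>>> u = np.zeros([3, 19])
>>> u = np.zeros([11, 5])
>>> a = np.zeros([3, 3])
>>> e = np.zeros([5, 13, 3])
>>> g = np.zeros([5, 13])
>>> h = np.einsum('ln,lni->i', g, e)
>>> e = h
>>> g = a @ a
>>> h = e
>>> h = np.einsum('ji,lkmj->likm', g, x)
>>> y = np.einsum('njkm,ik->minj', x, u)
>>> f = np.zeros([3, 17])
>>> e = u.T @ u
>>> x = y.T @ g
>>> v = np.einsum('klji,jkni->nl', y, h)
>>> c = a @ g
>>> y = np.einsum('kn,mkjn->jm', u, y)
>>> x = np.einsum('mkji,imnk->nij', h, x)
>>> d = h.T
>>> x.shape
(11, 5, 5)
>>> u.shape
(11, 5)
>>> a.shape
(3, 3)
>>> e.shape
(5, 5)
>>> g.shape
(3, 3)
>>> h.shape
(37, 3, 5, 5)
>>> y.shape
(37, 3)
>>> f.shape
(3, 17)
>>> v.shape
(5, 11)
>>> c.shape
(3, 3)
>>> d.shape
(5, 5, 3, 37)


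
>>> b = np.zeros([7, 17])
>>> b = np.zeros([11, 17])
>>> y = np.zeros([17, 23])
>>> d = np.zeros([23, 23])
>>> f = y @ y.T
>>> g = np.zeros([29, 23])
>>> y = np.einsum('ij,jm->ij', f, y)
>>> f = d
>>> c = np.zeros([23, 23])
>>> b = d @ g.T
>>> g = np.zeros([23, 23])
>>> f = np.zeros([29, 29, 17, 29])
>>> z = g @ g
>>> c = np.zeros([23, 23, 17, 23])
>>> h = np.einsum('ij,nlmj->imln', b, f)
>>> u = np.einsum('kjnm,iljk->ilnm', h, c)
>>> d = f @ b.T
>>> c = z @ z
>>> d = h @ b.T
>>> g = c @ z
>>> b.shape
(23, 29)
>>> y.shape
(17, 17)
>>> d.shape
(23, 17, 29, 23)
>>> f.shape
(29, 29, 17, 29)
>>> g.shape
(23, 23)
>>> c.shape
(23, 23)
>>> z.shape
(23, 23)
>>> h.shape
(23, 17, 29, 29)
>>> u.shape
(23, 23, 29, 29)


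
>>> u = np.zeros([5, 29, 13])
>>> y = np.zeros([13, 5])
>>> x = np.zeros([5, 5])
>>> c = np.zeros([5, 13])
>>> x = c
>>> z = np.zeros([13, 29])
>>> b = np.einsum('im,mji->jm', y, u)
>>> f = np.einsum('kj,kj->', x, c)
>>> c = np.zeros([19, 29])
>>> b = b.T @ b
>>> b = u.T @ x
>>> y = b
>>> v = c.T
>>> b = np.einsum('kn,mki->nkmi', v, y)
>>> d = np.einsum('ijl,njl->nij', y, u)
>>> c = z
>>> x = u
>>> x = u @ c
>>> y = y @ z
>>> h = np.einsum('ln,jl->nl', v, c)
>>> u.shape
(5, 29, 13)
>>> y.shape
(13, 29, 29)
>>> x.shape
(5, 29, 29)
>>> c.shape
(13, 29)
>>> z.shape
(13, 29)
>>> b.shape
(19, 29, 13, 13)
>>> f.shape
()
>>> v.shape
(29, 19)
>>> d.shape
(5, 13, 29)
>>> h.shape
(19, 29)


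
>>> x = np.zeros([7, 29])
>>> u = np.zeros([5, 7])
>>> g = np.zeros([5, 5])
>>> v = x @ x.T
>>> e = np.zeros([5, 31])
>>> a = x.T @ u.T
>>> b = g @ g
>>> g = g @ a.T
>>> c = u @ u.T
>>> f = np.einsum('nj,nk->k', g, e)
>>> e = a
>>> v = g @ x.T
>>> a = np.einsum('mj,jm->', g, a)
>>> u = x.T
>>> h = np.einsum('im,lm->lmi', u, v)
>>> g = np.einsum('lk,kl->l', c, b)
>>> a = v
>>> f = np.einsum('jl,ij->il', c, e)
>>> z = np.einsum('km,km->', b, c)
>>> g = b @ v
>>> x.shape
(7, 29)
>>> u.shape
(29, 7)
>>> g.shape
(5, 7)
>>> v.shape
(5, 7)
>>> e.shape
(29, 5)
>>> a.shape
(5, 7)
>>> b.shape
(5, 5)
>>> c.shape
(5, 5)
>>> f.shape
(29, 5)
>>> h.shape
(5, 7, 29)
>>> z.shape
()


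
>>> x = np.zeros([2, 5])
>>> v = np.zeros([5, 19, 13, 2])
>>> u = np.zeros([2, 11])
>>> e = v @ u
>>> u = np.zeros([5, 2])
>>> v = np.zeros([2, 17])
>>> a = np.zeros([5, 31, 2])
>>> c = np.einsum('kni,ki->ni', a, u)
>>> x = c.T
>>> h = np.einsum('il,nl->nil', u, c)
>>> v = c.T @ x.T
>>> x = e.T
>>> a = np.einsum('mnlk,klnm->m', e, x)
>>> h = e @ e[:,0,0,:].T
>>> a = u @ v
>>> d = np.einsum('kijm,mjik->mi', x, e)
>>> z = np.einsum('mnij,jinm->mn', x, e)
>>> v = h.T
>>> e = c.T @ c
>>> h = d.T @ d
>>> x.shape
(11, 13, 19, 5)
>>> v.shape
(5, 13, 19, 5)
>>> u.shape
(5, 2)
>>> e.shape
(2, 2)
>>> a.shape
(5, 2)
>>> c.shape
(31, 2)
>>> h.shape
(13, 13)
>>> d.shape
(5, 13)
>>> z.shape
(11, 13)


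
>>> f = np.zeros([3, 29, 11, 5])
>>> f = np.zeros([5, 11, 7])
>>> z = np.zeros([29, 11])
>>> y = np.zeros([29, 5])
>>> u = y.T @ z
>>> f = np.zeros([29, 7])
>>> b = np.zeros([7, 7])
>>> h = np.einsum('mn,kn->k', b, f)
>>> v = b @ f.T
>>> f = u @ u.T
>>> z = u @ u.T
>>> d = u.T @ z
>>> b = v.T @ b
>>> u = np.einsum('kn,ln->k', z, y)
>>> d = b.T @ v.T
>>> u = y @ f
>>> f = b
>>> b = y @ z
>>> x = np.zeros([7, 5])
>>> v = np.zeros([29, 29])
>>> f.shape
(29, 7)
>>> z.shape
(5, 5)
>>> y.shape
(29, 5)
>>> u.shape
(29, 5)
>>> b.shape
(29, 5)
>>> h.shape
(29,)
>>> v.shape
(29, 29)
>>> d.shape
(7, 7)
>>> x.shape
(7, 5)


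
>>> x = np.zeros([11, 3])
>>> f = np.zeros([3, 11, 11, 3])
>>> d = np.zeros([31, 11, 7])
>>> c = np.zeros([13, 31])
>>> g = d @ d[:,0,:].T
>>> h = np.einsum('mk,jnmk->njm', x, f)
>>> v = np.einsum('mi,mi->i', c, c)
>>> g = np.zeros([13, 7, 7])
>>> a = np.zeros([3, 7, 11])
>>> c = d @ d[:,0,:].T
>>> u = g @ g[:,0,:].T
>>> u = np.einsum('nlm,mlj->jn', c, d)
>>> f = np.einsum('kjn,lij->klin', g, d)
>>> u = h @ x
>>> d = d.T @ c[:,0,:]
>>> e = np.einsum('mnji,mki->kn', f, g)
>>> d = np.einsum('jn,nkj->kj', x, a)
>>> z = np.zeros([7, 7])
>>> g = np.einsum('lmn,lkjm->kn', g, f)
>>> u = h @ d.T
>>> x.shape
(11, 3)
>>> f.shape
(13, 31, 11, 7)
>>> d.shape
(7, 11)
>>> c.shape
(31, 11, 31)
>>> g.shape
(31, 7)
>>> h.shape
(11, 3, 11)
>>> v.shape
(31,)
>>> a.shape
(3, 7, 11)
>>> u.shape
(11, 3, 7)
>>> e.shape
(7, 31)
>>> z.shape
(7, 7)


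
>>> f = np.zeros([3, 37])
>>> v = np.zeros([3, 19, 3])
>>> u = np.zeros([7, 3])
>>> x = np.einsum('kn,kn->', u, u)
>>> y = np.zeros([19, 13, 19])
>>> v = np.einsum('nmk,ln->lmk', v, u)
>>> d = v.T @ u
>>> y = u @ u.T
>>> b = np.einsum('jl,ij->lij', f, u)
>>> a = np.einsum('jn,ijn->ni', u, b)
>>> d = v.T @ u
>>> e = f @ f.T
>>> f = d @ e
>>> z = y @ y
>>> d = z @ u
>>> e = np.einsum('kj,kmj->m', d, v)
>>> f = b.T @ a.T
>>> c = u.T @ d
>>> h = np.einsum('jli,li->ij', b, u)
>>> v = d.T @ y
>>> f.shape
(3, 7, 3)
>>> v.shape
(3, 7)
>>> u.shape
(7, 3)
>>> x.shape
()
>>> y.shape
(7, 7)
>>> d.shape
(7, 3)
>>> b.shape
(37, 7, 3)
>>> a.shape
(3, 37)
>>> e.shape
(19,)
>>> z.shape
(7, 7)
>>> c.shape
(3, 3)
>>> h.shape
(3, 37)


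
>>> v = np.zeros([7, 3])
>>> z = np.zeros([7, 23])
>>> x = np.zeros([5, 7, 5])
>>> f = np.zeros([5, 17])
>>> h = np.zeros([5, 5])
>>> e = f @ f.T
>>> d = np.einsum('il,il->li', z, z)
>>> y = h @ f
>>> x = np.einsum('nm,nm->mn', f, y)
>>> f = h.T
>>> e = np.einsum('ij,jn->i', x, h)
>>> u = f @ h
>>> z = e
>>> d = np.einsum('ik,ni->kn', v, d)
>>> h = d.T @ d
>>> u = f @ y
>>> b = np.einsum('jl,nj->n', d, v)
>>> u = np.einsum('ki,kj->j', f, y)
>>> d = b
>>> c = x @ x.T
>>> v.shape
(7, 3)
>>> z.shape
(17,)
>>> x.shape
(17, 5)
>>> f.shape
(5, 5)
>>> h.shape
(23, 23)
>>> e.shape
(17,)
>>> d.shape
(7,)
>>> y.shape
(5, 17)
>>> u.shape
(17,)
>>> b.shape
(7,)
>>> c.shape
(17, 17)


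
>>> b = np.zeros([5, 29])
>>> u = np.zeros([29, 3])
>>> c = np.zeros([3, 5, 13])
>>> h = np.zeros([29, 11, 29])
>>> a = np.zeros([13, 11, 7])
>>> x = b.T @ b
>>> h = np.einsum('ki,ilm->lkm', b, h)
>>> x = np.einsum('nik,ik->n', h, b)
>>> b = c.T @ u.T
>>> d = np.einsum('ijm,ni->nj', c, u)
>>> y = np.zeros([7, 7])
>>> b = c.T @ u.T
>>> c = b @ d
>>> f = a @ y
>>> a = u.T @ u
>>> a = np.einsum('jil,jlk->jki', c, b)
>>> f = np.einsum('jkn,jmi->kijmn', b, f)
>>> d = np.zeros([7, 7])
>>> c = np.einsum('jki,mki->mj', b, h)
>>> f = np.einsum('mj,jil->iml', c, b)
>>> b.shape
(13, 5, 29)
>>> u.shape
(29, 3)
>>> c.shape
(11, 13)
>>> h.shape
(11, 5, 29)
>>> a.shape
(13, 29, 5)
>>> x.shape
(11,)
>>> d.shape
(7, 7)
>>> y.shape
(7, 7)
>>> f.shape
(5, 11, 29)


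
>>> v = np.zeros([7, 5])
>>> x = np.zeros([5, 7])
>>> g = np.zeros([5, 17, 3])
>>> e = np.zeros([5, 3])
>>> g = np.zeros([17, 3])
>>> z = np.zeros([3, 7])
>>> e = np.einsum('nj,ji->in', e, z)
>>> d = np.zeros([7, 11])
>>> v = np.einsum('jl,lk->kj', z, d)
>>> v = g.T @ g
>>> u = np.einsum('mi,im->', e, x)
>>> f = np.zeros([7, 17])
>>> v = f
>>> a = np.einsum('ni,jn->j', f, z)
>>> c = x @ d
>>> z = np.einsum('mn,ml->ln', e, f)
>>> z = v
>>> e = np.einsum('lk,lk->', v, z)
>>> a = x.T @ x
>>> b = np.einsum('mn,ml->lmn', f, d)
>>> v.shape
(7, 17)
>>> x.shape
(5, 7)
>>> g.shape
(17, 3)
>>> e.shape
()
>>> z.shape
(7, 17)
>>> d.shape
(7, 11)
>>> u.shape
()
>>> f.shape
(7, 17)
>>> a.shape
(7, 7)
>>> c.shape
(5, 11)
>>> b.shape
(11, 7, 17)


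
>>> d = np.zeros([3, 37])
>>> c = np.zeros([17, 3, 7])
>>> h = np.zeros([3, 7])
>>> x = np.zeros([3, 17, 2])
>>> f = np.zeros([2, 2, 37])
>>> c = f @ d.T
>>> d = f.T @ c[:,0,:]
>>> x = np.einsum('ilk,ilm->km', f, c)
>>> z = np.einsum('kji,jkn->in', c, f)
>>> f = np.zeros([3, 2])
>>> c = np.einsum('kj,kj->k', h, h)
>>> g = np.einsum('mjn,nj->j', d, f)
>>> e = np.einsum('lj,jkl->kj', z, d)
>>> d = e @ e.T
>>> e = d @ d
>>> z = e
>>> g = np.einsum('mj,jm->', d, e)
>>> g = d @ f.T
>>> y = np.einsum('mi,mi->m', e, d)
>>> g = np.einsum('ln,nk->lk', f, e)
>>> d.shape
(2, 2)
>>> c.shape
(3,)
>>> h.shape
(3, 7)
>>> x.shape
(37, 3)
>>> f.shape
(3, 2)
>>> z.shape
(2, 2)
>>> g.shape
(3, 2)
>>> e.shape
(2, 2)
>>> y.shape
(2,)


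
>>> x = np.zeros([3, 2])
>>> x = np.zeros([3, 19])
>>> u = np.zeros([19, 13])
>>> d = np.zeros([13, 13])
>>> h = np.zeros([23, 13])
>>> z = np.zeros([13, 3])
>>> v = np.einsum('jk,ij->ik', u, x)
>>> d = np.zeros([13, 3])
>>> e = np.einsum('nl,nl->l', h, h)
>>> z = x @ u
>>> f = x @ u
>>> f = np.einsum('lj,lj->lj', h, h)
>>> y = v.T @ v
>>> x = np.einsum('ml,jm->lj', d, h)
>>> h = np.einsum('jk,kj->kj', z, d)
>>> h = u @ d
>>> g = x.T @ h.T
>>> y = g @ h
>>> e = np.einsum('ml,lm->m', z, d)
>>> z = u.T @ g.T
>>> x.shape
(3, 23)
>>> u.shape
(19, 13)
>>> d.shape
(13, 3)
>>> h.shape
(19, 3)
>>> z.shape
(13, 23)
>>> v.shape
(3, 13)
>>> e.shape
(3,)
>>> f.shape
(23, 13)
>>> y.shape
(23, 3)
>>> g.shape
(23, 19)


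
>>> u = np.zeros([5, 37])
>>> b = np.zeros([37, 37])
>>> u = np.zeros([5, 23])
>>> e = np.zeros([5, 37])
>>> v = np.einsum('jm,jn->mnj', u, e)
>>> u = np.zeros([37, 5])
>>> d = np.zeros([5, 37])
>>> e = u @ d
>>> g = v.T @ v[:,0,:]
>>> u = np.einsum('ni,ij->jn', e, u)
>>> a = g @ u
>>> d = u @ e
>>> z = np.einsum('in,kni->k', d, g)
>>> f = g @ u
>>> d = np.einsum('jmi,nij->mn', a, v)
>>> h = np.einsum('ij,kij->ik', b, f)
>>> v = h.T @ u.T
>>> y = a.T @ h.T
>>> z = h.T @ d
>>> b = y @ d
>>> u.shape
(5, 37)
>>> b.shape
(37, 37, 23)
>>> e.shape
(37, 37)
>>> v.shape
(5, 5)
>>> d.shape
(37, 23)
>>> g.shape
(5, 37, 5)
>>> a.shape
(5, 37, 37)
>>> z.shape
(5, 23)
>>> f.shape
(5, 37, 37)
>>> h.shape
(37, 5)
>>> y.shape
(37, 37, 37)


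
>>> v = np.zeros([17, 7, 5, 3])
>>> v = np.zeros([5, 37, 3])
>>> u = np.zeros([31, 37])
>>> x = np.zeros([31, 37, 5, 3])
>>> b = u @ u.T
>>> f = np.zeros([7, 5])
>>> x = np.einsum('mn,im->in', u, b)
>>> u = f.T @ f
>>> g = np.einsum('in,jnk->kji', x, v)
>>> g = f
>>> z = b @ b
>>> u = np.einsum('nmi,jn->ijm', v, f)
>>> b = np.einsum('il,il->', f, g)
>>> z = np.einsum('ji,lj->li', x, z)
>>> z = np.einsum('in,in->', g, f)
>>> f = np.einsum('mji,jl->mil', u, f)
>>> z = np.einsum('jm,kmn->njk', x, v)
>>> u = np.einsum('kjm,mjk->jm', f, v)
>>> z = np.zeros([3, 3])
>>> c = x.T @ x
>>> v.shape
(5, 37, 3)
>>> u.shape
(37, 5)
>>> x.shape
(31, 37)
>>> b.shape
()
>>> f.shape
(3, 37, 5)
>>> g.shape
(7, 5)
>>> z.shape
(3, 3)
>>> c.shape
(37, 37)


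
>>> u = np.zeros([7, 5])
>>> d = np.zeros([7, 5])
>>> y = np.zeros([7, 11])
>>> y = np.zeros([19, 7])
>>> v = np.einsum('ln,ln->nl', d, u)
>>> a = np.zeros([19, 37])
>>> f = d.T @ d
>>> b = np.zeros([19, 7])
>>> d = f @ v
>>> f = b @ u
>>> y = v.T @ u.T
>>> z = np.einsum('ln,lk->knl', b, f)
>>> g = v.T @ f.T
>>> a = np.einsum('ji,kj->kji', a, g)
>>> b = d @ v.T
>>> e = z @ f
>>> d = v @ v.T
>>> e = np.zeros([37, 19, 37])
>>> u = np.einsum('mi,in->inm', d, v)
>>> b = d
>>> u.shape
(5, 7, 5)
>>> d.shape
(5, 5)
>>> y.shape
(7, 7)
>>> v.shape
(5, 7)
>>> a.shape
(7, 19, 37)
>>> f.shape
(19, 5)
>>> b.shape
(5, 5)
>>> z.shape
(5, 7, 19)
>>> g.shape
(7, 19)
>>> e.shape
(37, 19, 37)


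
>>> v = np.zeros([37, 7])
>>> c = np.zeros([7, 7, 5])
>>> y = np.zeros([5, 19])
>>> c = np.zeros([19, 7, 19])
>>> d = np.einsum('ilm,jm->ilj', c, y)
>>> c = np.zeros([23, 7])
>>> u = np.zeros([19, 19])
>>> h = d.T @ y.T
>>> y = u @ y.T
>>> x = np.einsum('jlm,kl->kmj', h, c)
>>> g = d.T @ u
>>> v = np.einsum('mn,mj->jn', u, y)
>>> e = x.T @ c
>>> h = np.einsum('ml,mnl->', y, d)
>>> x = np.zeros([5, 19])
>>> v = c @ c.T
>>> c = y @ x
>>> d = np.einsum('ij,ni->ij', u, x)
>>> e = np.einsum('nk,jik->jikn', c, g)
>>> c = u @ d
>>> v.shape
(23, 23)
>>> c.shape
(19, 19)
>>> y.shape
(19, 5)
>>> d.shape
(19, 19)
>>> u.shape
(19, 19)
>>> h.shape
()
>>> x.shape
(5, 19)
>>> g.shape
(5, 7, 19)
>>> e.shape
(5, 7, 19, 19)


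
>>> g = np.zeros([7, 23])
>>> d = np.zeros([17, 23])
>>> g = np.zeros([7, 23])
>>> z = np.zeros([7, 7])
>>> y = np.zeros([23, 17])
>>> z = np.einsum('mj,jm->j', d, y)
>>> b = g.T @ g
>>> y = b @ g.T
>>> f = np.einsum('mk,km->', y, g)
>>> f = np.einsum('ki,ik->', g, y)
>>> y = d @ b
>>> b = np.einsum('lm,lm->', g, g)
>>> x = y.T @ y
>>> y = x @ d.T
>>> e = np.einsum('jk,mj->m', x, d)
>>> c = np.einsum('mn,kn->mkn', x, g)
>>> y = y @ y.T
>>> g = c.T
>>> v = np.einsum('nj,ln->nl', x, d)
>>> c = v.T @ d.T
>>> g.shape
(23, 7, 23)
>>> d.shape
(17, 23)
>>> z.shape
(23,)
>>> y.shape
(23, 23)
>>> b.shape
()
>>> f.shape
()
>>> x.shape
(23, 23)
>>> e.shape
(17,)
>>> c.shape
(17, 17)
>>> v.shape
(23, 17)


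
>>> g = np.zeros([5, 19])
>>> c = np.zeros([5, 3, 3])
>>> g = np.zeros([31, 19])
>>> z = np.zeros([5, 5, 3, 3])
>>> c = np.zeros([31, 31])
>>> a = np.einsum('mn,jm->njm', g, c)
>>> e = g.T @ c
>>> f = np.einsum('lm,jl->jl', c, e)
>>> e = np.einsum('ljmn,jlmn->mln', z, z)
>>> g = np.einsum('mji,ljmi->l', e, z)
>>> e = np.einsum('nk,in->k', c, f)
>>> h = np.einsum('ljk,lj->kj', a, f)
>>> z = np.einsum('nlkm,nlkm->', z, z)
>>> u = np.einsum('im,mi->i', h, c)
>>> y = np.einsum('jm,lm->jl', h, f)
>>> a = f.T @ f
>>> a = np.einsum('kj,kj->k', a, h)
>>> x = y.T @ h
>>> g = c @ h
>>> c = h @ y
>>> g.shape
(31, 31)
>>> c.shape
(31, 19)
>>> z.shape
()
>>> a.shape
(31,)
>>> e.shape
(31,)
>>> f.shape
(19, 31)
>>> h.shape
(31, 31)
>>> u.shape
(31,)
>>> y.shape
(31, 19)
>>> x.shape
(19, 31)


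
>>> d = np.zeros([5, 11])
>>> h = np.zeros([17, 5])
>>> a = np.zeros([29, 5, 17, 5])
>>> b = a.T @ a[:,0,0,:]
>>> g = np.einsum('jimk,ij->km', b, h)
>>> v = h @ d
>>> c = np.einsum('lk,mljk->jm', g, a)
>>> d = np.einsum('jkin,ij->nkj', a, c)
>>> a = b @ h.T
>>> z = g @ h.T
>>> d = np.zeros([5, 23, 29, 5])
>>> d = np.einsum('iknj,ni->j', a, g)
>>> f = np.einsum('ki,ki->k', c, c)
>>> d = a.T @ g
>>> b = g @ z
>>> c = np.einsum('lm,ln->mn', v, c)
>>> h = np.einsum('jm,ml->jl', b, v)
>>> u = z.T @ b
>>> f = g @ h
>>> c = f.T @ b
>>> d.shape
(17, 5, 17, 5)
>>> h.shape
(5, 11)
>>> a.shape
(5, 17, 5, 17)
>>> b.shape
(5, 17)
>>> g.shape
(5, 5)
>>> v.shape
(17, 11)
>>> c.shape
(11, 17)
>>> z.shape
(5, 17)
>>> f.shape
(5, 11)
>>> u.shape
(17, 17)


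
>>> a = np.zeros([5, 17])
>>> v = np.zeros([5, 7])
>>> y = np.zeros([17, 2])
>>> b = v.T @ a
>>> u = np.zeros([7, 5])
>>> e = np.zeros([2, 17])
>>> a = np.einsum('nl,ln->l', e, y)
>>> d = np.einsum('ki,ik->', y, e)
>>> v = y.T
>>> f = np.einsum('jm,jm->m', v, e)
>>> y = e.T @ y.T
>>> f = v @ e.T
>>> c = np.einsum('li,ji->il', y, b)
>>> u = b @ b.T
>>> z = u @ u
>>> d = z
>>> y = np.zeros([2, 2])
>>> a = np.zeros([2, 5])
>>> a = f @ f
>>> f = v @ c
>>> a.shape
(2, 2)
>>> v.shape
(2, 17)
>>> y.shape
(2, 2)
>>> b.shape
(7, 17)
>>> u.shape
(7, 7)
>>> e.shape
(2, 17)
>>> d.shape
(7, 7)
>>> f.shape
(2, 17)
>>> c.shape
(17, 17)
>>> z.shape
(7, 7)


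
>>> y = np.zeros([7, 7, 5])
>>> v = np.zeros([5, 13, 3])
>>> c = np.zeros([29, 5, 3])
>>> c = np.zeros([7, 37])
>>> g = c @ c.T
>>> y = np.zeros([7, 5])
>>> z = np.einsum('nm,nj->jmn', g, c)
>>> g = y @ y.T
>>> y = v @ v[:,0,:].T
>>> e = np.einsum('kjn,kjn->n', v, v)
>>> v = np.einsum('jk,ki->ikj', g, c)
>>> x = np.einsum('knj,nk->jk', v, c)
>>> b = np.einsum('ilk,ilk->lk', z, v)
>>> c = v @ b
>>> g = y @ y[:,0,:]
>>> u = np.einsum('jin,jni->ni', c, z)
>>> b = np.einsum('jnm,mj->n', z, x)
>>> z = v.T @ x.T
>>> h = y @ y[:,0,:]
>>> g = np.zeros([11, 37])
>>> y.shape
(5, 13, 5)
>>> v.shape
(37, 7, 7)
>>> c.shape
(37, 7, 7)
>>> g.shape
(11, 37)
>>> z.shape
(7, 7, 7)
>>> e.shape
(3,)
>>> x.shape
(7, 37)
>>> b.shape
(7,)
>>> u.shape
(7, 7)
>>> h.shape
(5, 13, 5)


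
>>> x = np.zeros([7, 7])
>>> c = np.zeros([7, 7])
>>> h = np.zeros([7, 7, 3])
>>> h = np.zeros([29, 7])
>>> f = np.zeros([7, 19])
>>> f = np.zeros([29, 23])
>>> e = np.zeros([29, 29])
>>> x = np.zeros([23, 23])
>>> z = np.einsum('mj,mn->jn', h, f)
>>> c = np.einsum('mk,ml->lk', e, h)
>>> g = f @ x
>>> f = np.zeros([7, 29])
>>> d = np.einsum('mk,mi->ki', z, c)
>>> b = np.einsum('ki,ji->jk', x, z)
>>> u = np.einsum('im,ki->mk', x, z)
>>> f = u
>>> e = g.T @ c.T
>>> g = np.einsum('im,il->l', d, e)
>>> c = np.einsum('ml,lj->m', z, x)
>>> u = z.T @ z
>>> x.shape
(23, 23)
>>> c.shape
(7,)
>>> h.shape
(29, 7)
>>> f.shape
(23, 7)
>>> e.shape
(23, 7)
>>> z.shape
(7, 23)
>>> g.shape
(7,)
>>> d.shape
(23, 29)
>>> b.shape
(7, 23)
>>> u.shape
(23, 23)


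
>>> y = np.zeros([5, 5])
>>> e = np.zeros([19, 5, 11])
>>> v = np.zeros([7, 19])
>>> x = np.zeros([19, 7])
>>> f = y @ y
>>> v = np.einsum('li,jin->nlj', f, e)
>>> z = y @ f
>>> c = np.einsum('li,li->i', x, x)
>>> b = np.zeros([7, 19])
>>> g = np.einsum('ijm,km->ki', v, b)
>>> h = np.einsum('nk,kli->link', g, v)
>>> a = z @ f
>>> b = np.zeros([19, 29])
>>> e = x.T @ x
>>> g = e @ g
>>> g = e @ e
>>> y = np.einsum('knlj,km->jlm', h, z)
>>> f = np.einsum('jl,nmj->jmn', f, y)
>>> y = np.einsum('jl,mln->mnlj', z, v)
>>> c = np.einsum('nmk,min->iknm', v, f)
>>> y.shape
(11, 19, 5, 5)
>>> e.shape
(7, 7)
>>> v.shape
(11, 5, 19)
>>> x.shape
(19, 7)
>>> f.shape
(5, 7, 11)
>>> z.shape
(5, 5)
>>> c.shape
(7, 19, 11, 5)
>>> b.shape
(19, 29)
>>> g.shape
(7, 7)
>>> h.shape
(5, 19, 7, 11)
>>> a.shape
(5, 5)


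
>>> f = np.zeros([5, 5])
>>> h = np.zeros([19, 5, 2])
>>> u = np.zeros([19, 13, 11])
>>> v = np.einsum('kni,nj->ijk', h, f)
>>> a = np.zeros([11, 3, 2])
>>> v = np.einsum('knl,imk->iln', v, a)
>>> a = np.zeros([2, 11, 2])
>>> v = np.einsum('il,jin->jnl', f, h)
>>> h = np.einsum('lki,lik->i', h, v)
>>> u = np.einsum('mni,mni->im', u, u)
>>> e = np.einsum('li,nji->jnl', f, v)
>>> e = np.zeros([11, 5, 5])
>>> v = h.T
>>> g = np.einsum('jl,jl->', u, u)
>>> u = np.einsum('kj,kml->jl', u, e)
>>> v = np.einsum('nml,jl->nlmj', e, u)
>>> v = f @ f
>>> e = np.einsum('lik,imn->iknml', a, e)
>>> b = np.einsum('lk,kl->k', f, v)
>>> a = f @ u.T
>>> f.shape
(5, 5)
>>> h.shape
(2,)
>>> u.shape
(19, 5)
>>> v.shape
(5, 5)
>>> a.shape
(5, 19)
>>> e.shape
(11, 2, 5, 5, 2)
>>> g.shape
()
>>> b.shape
(5,)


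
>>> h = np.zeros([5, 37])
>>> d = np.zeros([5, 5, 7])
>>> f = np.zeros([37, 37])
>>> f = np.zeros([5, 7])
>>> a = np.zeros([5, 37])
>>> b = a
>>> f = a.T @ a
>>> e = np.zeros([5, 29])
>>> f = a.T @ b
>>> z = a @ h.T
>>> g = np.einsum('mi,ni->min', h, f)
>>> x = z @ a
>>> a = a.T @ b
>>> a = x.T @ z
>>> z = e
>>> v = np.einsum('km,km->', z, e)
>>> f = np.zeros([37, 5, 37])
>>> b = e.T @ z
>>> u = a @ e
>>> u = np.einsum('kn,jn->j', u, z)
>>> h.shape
(5, 37)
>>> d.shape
(5, 5, 7)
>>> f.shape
(37, 5, 37)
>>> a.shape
(37, 5)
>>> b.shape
(29, 29)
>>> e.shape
(5, 29)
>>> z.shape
(5, 29)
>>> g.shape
(5, 37, 37)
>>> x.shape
(5, 37)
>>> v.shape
()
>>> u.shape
(5,)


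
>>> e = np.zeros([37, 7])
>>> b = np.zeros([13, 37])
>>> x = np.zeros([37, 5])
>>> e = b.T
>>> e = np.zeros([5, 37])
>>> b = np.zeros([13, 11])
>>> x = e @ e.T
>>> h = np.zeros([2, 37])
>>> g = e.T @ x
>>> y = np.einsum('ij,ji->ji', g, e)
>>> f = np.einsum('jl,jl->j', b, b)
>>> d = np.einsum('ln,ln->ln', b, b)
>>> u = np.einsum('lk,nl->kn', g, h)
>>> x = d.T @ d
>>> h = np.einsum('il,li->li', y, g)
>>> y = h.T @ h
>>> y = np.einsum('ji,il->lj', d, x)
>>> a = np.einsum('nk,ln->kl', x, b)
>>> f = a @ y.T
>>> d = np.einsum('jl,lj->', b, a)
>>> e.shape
(5, 37)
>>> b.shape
(13, 11)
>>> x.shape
(11, 11)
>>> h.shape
(37, 5)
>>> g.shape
(37, 5)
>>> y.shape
(11, 13)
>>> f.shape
(11, 11)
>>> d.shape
()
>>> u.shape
(5, 2)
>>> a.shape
(11, 13)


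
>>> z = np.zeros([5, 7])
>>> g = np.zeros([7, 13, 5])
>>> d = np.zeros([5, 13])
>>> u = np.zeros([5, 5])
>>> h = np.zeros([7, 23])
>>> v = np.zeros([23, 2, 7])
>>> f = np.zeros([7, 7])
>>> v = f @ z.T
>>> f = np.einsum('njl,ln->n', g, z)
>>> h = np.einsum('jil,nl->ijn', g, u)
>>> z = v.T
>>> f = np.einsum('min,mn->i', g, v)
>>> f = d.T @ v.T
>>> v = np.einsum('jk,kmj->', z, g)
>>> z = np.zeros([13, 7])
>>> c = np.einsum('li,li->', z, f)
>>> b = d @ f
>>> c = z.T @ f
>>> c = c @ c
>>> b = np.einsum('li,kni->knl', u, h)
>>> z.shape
(13, 7)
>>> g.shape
(7, 13, 5)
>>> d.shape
(5, 13)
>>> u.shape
(5, 5)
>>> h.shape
(13, 7, 5)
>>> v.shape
()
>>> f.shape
(13, 7)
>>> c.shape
(7, 7)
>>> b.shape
(13, 7, 5)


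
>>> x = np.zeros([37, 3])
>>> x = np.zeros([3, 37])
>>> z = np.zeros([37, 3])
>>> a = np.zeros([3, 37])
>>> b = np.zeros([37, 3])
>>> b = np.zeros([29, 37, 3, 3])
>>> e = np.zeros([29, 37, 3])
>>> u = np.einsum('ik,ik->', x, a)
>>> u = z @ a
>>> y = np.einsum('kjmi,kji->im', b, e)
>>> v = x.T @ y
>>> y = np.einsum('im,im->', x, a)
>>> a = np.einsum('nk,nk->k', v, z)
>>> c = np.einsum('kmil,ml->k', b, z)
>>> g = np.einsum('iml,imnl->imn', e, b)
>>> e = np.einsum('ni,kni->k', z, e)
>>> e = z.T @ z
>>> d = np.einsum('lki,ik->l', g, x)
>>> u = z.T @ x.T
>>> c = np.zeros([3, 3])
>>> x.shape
(3, 37)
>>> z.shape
(37, 3)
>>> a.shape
(3,)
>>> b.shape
(29, 37, 3, 3)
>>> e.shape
(3, 3)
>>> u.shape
(3, 3)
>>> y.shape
()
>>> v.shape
(37, 3)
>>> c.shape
(3, 3)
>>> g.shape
(29, 37, 3)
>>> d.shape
(29,)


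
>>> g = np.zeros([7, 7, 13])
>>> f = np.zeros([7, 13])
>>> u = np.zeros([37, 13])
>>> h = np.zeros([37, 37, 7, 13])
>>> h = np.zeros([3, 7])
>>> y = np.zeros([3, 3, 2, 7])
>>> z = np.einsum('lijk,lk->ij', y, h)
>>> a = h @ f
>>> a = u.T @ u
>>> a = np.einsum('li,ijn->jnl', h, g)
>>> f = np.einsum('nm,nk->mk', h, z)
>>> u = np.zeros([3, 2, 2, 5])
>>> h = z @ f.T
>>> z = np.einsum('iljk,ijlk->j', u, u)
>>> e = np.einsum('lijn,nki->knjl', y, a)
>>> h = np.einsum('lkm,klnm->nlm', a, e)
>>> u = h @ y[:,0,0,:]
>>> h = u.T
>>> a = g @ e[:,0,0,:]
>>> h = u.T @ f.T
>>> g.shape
(7, 7, 13)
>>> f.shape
(7, 2)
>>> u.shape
(2, 7, 7)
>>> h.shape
(7, 7, 7)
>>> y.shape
(3, 3, 2, 7)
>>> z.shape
(2,)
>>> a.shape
(7, 7, 3)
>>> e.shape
(13, 7, 2, 3)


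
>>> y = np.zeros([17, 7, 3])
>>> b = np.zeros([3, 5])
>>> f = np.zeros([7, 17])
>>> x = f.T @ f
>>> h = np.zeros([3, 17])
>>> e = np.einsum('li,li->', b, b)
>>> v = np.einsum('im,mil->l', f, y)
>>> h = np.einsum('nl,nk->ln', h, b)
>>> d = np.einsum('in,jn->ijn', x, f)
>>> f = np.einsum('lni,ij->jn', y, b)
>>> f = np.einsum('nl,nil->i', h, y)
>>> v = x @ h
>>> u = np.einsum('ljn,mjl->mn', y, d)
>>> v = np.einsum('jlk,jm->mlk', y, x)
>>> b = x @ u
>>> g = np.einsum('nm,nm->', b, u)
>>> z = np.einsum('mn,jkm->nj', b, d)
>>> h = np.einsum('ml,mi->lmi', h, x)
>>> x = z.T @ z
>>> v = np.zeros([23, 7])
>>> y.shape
(17, 7, 3)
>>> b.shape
(17, 3)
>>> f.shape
(7,)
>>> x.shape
(17, 17)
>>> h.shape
(3, 17, 17)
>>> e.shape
()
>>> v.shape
(23, 7)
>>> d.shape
(17, 7, 17)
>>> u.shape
(17, 3)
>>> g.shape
()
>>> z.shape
(3, 17)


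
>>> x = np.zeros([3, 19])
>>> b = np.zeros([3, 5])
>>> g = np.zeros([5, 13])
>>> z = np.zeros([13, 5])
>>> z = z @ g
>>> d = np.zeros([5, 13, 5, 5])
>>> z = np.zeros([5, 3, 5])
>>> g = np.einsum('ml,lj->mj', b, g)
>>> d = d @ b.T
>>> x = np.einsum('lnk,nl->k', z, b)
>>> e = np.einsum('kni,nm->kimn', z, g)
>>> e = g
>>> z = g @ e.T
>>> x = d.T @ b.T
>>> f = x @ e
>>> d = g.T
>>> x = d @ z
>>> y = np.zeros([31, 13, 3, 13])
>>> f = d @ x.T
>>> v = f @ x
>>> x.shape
(13, 3)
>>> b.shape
(3, 5)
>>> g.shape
(3, 13)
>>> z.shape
(3, 3)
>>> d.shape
(13, 3)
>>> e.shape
(3, 13)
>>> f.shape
(13, 13)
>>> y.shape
(31, 13, 3, 13)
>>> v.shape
(13, 3)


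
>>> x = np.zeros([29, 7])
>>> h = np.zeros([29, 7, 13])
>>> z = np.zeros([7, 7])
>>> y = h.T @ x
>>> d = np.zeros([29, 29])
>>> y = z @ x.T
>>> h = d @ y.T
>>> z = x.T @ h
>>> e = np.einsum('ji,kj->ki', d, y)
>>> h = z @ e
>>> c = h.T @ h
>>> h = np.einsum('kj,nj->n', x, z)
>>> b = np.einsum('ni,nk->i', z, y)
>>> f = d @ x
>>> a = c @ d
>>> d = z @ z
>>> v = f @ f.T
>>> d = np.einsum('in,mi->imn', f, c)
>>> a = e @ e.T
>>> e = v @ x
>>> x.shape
(29, 7)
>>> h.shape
(7,)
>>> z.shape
(7, 7)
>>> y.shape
(7, 29)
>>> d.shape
(29, 29, 7)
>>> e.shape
(29, 7)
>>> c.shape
(29, 29)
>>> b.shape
(7,)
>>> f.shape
(29, 7)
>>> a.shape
(7, 7)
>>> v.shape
(29, 29)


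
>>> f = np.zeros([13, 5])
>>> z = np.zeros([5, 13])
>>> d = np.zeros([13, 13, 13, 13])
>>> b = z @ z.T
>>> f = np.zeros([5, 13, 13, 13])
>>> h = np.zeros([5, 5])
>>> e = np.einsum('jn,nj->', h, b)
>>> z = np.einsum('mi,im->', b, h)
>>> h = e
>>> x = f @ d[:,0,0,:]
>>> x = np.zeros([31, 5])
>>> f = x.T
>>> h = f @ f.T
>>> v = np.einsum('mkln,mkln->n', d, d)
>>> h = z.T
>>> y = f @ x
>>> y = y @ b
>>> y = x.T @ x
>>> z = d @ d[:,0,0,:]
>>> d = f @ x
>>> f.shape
(5, 31)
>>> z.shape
(13, 13, 13, 13)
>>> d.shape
(5, 5)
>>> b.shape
(5, 5)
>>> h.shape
()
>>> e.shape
()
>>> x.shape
(31, 5)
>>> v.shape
(13,)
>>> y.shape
(5, 5)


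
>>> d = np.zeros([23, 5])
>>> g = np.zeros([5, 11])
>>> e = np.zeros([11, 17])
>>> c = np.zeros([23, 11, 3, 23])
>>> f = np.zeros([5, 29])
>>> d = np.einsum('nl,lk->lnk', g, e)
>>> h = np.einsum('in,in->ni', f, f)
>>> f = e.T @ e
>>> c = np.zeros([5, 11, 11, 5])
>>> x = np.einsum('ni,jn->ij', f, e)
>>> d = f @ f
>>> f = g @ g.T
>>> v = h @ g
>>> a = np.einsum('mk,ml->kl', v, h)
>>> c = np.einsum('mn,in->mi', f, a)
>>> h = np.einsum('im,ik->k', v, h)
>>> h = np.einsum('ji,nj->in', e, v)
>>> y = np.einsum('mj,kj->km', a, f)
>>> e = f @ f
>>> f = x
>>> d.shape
(17, 17)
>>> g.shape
(5, 11)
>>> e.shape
(5, 5)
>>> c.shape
(5, 11)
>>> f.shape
(17, 11)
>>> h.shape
(17, 29)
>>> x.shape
(17, 11)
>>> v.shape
(29, 11)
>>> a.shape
(11, 5)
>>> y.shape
(5, 11)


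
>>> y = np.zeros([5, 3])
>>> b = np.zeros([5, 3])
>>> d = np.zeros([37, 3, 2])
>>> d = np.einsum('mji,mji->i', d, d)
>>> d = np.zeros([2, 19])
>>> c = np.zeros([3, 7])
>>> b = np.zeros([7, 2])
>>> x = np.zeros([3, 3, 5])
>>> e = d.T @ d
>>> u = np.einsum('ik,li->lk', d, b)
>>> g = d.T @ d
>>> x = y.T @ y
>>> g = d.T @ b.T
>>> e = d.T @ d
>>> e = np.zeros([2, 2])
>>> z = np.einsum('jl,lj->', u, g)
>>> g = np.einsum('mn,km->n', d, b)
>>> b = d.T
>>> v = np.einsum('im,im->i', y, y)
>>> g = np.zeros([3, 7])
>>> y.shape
(5, 3)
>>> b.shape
(19, 2)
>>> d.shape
(2, 19)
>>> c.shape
(3, 7)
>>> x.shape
(3, 3)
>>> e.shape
(2, 2)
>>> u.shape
(7, 19)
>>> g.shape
(3, 7)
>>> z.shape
()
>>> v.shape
(5,)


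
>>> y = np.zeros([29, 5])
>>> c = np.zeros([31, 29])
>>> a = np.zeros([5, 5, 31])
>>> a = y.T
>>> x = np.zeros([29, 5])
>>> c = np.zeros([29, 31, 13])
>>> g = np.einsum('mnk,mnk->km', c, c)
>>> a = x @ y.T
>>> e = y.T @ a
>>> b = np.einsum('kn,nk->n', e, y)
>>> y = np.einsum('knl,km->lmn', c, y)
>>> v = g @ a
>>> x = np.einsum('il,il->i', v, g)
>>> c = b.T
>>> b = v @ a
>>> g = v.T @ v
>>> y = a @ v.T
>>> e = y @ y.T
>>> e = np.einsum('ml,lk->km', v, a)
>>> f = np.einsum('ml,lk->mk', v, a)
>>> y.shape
(29, 13)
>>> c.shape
(29,)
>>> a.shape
(29, 29)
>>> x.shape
(13,)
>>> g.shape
(29, 29)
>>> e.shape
(29, 13)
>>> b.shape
(13, 29)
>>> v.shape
(13, 29)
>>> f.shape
(13, 29)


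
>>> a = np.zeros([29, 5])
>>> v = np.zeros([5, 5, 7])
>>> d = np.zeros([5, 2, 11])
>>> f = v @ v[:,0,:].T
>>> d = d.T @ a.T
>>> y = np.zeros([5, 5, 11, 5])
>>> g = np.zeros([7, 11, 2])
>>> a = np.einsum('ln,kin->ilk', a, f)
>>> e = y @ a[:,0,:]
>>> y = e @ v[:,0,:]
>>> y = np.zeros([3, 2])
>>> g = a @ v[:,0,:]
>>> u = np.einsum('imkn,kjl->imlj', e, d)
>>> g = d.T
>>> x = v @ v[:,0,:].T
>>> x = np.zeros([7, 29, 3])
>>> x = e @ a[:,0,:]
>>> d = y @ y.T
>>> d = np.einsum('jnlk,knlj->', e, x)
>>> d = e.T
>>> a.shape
(5, 29, 5)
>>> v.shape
(5, 5, 7)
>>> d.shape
(5, 11, 5, 5)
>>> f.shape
(5, 5, 5)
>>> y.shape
(3, 2)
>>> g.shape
(29, 2, 11)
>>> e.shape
(5, 5, 11, 5)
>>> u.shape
(5, 5, 29, 2)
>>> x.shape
(5, 5, 11, 5)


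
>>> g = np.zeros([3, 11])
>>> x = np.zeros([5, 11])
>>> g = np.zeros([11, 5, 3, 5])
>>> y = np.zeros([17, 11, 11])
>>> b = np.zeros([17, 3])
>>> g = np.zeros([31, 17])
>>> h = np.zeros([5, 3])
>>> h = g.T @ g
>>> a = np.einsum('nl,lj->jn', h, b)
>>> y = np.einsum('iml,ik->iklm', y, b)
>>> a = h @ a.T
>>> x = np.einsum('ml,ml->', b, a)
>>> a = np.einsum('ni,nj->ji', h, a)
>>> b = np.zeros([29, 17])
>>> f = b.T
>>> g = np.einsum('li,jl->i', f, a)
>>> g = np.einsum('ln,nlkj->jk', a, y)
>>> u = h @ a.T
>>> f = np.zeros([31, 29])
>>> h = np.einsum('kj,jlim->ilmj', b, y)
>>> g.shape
(11, 11)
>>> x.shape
()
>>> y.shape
(17, 3, 11, 11)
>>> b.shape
(29, 17)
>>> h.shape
(11, 3, 11, 17)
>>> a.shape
(3, 17)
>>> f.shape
(31, 29)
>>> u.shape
(17, 3)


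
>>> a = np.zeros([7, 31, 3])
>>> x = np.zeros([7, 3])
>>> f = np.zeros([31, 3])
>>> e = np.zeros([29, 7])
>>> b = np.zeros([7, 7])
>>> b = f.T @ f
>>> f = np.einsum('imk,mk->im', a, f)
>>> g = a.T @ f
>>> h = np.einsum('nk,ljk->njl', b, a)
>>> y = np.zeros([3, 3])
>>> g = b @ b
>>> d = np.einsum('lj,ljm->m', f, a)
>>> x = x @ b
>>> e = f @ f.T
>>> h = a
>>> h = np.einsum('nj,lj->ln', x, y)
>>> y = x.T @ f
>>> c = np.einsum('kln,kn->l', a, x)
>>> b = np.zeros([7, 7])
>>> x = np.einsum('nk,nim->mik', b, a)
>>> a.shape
(7, 31, 3)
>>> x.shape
(3, 31, 7)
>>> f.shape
(7, 31)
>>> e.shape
(7, 7)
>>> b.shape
(7, 7)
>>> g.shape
(3, 3)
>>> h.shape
(3, 7)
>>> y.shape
(3, 31)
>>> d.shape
(3,)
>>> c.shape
(31,)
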